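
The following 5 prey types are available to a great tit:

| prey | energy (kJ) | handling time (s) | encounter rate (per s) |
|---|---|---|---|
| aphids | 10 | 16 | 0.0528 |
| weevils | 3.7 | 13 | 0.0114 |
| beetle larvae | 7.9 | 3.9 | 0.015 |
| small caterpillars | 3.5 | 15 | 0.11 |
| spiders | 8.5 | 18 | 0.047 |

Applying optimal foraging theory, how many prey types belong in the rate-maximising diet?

3

Rank by E/h (kJ/s): beetle larvae 2.03, aphids 0.625, spiders 0.472, weevils 0.285, small caterpillars 0.233. Include each in turn until the next type's E/h falls below the running intake rate.
Rate on top 1: 0.112. aphids: 0.625 > 0.112 → include.
Rate on top 2: 0.3397. spiders: 0.472 > 0.3397 → include.
Rate on top 3: 0.3805. weevils: 0.285 < 0.3805 → exclude; stop.
Optimal diet: beetle larvae, aphids, spiders — 3 of 5 types.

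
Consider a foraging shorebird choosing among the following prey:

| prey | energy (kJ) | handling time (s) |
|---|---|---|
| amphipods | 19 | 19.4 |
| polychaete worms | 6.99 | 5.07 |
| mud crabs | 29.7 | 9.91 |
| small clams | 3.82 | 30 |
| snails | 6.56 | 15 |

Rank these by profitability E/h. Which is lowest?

small clams

Profitability E/h (kJ/s): amphipods = 19/19.4 = 0.979, polychaete worms = 6.99/5.07 = 1.38, mud crabs = 29.7/9.91 = 3, small clams = 3.82/30 = 0.127, snails = 6.56/15 = 0.437.
Ranked: mud crabs > polychaete worms > amphipods > snails > small clams.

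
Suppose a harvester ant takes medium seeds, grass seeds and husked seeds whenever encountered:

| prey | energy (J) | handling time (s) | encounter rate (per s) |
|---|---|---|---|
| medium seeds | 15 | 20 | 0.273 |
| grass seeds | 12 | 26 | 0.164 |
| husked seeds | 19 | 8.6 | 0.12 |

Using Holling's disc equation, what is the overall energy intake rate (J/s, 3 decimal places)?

R = (0.273×15 + 0.164×12 + 0.12×19) / (1 + 0.273×20 + 0.164×26 + 0.12×8.6) = 8.343/11.76 = 0.7097 J/s.

0.710 J/s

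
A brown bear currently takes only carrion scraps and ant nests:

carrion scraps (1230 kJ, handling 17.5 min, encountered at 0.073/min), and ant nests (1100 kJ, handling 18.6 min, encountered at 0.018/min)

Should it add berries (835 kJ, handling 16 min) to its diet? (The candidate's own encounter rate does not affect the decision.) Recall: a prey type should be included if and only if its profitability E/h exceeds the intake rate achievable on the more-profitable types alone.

Intake rate on the current diet: R = (0.073×1230 + 0.018×1100) / (1 + 0.073×17.5 + 0.018×18.6) = 109.6/2.612 = 41.95 kJ/min.
Profitability of berries: 835/16 = 52.19 kJ/min.
Since 52.19 > R, including berries increases the long-run rate.

Yes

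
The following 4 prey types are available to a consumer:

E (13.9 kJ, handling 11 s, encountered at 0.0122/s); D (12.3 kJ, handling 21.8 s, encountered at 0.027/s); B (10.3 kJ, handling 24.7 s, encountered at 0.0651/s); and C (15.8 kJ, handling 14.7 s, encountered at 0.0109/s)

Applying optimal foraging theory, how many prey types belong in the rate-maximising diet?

4

Rank by E/h (kJ/s): E 1.26, C 1.07, D 0.564, B 0.417. Include each in turn until the next type's E/h falls below the running intake rate.
Rate on top 1: 0.1495. C: 1.07 > 0.1495 → include.
Rate on top 2: 0.2641. D: 0.564 > 0.2641 → include.
Rate on top 3: 0.3579. B: 0.417 > 0.3579 → include.
Optimal diet: E, C, D, B — 4 of 4 types.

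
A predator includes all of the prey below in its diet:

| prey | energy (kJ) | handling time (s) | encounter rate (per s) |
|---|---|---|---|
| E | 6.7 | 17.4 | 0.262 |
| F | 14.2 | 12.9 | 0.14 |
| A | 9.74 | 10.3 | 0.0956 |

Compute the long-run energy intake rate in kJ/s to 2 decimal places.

R = (0.262×6.7 + 0.14×14.2 + 0.0956×9.74) / (1 + 0.262×17.4 + 0.14×12.9 + 0.0956×10.3) = 4.675/8.349 = 0.5599 kJ/s.

0.56 kJ/s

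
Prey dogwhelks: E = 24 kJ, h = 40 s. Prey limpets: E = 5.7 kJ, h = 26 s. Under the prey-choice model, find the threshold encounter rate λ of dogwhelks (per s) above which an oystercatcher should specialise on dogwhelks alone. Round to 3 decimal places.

The zero-one rule: include limpets iff E₂/h₂ > λE₁/(1+λh₁). Equality gives the switch point.
λE₁h₂ = E₂ + λE₂h₁ ⇒ λ = E₂/(E₁h₂ − E₂h₁) = 5.7/(624 − 228) = 0.01439 per s.

0.014 per s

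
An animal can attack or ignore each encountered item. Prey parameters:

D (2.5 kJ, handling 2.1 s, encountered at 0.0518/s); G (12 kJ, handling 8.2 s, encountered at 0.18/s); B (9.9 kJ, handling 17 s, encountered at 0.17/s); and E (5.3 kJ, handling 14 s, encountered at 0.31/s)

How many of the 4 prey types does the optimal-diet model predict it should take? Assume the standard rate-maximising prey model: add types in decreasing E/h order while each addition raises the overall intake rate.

2

E/h in descending order: G 1.46, D 1.19, B 0.582, E 0.379 kJ/s. The optimal diet is the largest prefix of this list for which every included type satisfies E_i/h_i > R on the types above it.
Rate on top 1: 0.8724. D: 1.19 > 0.8724 → include.
Rate on top 2: 0.8858. B: 0.582 < 0.8858 → exclude; stop.
Optimal diet: G, D — 2 of 4 types.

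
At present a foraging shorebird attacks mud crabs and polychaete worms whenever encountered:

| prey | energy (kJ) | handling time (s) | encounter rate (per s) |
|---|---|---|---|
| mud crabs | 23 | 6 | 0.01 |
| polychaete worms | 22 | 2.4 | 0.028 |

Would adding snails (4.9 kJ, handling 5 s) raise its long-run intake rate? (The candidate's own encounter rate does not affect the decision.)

Yes

Intake rate on the current diet: R = (0.01×23 + 0.028×22) / (1 + 0.01×6 + 0.028×2.4) = 0.846/1.127 = 0.7505 kJ/s.
snails: E/h = 4.9/5 = 0.98 kJ/s.
0.98 > 0.7505, so adding snails raises the average — include it.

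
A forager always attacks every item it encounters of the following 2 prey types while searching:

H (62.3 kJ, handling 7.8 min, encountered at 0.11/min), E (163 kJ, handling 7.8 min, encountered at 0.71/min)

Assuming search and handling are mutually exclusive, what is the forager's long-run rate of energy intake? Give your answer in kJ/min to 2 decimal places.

16.57 kJ/min

Energy encountered per unit search time: 0.11×62.3 + 0.71×163 = 122.6 kJ/min.
Handling time per unit search time: 0.11×7.8 + 0.71×7.8 = 6.396.
Rate = 122.6/(1 + 6.396) = 16.57 kJ/min.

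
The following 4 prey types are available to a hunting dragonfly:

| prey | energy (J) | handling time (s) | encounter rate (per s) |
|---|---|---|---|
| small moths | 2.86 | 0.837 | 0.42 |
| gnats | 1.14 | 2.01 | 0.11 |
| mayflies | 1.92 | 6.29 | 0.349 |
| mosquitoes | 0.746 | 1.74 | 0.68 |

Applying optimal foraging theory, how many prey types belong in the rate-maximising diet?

Profitabilities (E/h, J/s): small moths 3.42, gnats 0.567, mosquitoes 0.429, mayflies 0.305. Add prey in this order while the next type's profitability exceeds the intake rate on those already taken.
Rate on top 1: 0.8888. gnats: 0.567 < 0.8888 → exclude; stop.
Optimal diet: small moths — 1 of 4 types.

1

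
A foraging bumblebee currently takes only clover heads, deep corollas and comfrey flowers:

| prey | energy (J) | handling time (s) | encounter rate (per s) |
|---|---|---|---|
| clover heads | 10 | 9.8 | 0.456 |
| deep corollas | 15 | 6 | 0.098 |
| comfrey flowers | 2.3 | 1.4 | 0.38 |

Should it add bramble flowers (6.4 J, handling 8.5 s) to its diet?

No

On clover heads, deep corollas and comfrey flowers alone, R = ΣλE/(1+Σλh) = 6.904/6.589 = 1.048 J/s.
Profitability of bramble flowers: 6.4/8.5 = 0.7529 J/s.
Since 0.7529 < R, time spent handling bramble flowers is better spent searching.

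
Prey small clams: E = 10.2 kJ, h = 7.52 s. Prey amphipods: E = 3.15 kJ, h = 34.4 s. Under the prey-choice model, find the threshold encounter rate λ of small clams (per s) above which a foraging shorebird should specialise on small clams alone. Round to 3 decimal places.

0.010 per s

Drop amphipods once their profitability E₂/h₂ falls below the rate achievable on small clams alone: E₂/h₂ = λE₁/(1 + λh₁).
Solve for λ: λE₁h₂ = E₂(1 + λh₁) → λ(E₁h₂ − E₂h₁) = E₂ → λ = E₂/(E₁h₂ − E₂h₁).
λ = 3.15/(10.2×34.4 − 3.15×7.52) = 3.15/327.2 = 0.009627 per s.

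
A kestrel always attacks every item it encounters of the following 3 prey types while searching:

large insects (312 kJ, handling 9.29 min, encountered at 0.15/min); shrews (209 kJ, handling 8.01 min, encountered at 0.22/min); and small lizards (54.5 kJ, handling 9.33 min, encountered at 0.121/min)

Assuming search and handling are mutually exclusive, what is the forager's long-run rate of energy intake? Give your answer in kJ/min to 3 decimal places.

18.804 kJ/min

Energy encountered per unit search time: 0.15×312 + 0.22×209 + 0.121×54.5 = 99.37 kJ/min.
Handling time per unit search time: 0.15×9.29 + 0.22×8.01 + 0.121×9.33 = 4.285.
Rate = 99.37/(1 + 4.285) = 18.8 kJ/min.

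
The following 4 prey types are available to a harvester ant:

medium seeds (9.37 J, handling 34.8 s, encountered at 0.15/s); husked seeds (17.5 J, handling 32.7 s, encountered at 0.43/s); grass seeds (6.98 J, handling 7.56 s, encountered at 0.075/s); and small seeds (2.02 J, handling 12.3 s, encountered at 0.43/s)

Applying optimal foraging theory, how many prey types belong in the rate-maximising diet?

2

Rank by E/h (J/s): grass seeds 0.923, husked seeds 0.535, medium seeds 0.269, small seeds 0.164. Include each in turn until the next type's E/h falls below the running intake rate.
Rate on top 1: 0.3341. husked seeds: 0.535 > 0.3341 → include.
Rate on top 2: 0.515. medium seeds: 0.269 < 0.515 → exclude; stop.
Optimal diet: grass seeds, husked seeds — 2 of 4 types.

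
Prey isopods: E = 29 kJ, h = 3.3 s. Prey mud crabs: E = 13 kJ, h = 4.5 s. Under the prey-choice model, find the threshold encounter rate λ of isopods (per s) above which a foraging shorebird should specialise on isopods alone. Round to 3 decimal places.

0.148 per s

Drop mud crabs once their profitability E₂/h₂ falls below the rate achievable on isopods alone: E₂/h₂ = λE₁/(1 + λh₁).
Solve for λ: λE₁h₂ = E₂(1 + λh₁) → λ(E₁h₂ − E₂h₁) = E₂ → λ = E₂/(E₁h₂ − E₂h₁).
λ = 13/(29×4.5 − 13×3.3) = 13/87.6 = 0.1484 per s.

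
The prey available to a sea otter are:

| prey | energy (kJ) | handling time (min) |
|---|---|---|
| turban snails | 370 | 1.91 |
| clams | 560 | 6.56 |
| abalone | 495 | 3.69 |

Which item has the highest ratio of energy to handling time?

turban snails

Profitability E/h (kJ/min): turban snails = 370/1.91 = 194, clams = 560/6.56 = 85.4, abalone = 495/3.69 = 134.
Ranked: turban snails > abalone > clams.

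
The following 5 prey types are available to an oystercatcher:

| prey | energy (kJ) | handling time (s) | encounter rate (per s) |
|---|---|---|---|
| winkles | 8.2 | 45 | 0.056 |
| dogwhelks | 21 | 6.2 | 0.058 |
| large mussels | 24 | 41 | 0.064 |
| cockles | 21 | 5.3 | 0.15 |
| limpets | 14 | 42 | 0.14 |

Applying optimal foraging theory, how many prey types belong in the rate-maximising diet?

2

Rank by E/h (kJ/s): cockles 3.96, dogwhelks 3.39, large mussels 0.585, limpets 0.333, winkles 0.182. Include each in turn until the next type's E/h falls below the running intake rate.
Rate on top 1: 1.755. dogwhelks: 3.39 > 1.755 → include.
Rate on top 2: 2.027. large mussels: 0.585 < 2.027 → exclude; stop.
Optimal diet: cockles, dogwhelks — 2 of 5 types.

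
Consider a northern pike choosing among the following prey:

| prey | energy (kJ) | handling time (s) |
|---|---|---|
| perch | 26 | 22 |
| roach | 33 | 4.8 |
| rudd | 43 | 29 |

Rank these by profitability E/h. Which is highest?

In descending order of E/h:
roach: 33/4.8 = 6.88 kJ/s
rudd: 43/29 = 1.48 kJ/s
perch: 26/22 = 1.18 kJ/s

roach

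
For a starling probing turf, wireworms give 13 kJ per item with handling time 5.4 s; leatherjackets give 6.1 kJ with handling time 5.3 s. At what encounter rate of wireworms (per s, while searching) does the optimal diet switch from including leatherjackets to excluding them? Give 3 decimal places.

0.170 per s

At the threshold, the rate on wireworms alone equals the profitability of leatherjackets: λ·13/(1 + λ·5.4) = 6.1/5.3 = 1.151.
Rearranging, λ(13 − 1.151×5.4) = 1.151, so λ = 1.151/6.785 = 0.1696 per s.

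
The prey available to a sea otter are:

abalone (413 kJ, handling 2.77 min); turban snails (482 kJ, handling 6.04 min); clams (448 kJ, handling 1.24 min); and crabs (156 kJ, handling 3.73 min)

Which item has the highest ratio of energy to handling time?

In descending order of E/h:
clams: 448/1.24 = 361 kJ/min
abalone: 413/2.77 = 149 kJ/min
turban snails: 482/6.04 = 79.8 kJ/min
crabs: 156/3.73 = 41.8 kJ/min

clams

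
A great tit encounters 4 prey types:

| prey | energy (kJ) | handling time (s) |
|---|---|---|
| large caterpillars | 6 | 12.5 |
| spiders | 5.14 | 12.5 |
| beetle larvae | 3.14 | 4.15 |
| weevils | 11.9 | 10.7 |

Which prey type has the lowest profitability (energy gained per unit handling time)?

In descending order of E/h:
weevils: 11.9/10.7 = 1.11 kJ/s
beetle larvae: 3.14/4.15 = 0.757 kJ/s
large caterpillars: 6/12.5 = 0.48 kJ/s
spiders: 5.14/12.5 = 0.411 kJ/s

spiders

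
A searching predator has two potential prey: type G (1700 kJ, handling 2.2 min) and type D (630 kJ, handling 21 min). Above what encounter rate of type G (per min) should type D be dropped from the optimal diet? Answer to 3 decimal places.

Drop type D once their profitability E₂/h₂ falls below the rate achievable on type G alone: E₂/h₂ = λE₁/(1 + λh₁).
Solve for λ: λE₁h₂ = E₂(1 + λh₁) → λ(E₁h₂ − E₂h₁) = E₂ → λ = E₂/(E₁h₂ − E₂h₁).
λ = 630/(1700×21 − 630×2.2) = 630/3.431e+04 = 0.01836 per min.

0.018 per min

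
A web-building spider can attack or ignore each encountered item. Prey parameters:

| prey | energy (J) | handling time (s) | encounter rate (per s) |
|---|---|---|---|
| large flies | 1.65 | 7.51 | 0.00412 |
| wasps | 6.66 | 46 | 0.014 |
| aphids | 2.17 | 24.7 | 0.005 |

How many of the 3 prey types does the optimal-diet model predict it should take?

3

Rank by E/h (J/s): large flies 0.22, wasps 0.145, aphids 0.0879. Include each in turn until the next type's E/h falls below the running intake rate.
Rate on top 1: 0.006594. wasps: 0.145 > 0.006594 → include.
Rate on top 2: 0.05973. aphids: 0.0879 > 0.05973 → include.
Optimal diet: large flies, wasps, aphids — 3 of 3 types.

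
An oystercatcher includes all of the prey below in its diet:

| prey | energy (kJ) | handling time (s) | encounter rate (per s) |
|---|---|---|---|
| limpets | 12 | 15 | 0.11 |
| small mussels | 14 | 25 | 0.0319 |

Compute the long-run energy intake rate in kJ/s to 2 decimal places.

0.51 kJ/s

R = Σλ_iE_i / (1 + Σλ_ih_i)
Numerator: 0.11×12 + 0.0319×14 = 1.767
Denominator: 1 + 0.11×15 + 0.0319×25 = 3.447
R = 1.767/3.447 = 0.5124 kJ/s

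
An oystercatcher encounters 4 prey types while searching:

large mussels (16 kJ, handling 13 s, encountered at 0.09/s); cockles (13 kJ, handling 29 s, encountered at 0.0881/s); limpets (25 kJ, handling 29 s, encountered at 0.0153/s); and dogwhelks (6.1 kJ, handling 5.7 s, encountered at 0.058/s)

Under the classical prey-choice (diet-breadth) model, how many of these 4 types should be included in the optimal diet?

Profitabilities (E/h, kJ/s): large mussels 1.23, dogwhelks 1.07, limpets 0.862, cockles 0.448. Add prey in this order while the next type's profitability exceeds the intake rate on those already taken.
Rate on top 1: 0.6636. dogwhelks: 1.07 > 0.6636 → include.
Rate on top 2: 0.7173. limpets: 0.862 > 0.7173 → include.
Rate on top 3: 0.7392. cockles: 0.448 < 0.7392 → exclude; stop.
Optimal diet: large mussels, dogwhelks, limpets — 3 of 4 types.

3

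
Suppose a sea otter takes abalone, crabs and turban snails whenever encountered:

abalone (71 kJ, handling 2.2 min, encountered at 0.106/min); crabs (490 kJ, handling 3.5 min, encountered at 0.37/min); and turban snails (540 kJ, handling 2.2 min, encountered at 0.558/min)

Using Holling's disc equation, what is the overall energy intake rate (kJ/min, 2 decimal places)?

130.50 kJ/min

Energy encountered per unit search time: 0.106×71 + 0.37×490 + 0.558×540 = 490.1 kJ/min.
Handling time per unit search time: 0.106×2.2 + 0.37×3.5 + 0.558×2.2 = 2.756.
Rate = 490.1/(1 + 2.756) = 130.5 kJ/min.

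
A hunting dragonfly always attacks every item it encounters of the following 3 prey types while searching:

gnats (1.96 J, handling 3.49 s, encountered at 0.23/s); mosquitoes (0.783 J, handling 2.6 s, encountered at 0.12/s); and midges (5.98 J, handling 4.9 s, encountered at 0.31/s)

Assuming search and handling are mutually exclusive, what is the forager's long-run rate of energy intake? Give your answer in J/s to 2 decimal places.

0.66 J/s

R = (0.23×1.96 + 0.12×0.783 + 0.31×5.98) / (1 + 0.23×3.49 + 0.12×2.6 + 0.31×4.9) = 2.399/3.634 = 0.6601 J/s.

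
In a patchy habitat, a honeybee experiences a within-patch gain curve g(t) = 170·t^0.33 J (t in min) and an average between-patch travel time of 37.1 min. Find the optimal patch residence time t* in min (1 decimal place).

Optimal t* satisfies g'(t*) = g(t*)/(T + t*).
g'(t) = 0.33·170·t^-0.67. Setting 0.33·170·t^-0.67 = 170·t^0.33/(37.1+t) gives 0.33(37.1+t) = t, so 0.67·t = 0.33×37.1.
t* = 0.33×37.1/0.67 = 18.27 min.

18.3 min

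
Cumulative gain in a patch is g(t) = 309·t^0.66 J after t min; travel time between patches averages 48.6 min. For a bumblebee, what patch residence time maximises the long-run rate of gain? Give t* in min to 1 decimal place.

94.3 min

Optimal t* satisfies g'(t*) = g(t*)/(T + t*).
g'(t) = 0.66·309·t^-0.34. Setting 0.66·309·t^-0.34 = 309·t^0.66/(48.6+t) gives 0.66(48.6+t) = t, so 0.34·t = 0.66×48.6.
t* = 0.66×48.6/0.34 = 94.34 min.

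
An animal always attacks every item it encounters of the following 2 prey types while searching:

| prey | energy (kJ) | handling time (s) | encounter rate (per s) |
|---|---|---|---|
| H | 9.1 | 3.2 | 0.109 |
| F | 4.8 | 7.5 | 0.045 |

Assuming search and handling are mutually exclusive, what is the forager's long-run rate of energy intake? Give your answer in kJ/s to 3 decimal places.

R = Σλ_iE_i / (1 + Σλ_ih_i)
Numerator: 0.109×9.1 + 0.045×4.8 = 1.208
Denominator: 1 + 0.109×3.2 + 0.045×7.5 = 1.686
R = 1.208/1.686 = 0.7163 kJ/s

0.716 kJ/s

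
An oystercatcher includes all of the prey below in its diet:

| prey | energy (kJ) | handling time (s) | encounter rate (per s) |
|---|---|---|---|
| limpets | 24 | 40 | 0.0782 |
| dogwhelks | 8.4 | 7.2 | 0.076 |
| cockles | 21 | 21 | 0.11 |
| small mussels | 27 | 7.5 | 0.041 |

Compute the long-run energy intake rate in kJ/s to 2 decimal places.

0.81 kJ/s

R = (0.0782×24 + 0.076×8.4 + 0.11×21 + 0.041×27) / (1 + 0.0782×40 + 0.076×7.2 + 0.11×21 + 0.041×7.5) = 5.932/7.293 = 0.8134 kJ/s.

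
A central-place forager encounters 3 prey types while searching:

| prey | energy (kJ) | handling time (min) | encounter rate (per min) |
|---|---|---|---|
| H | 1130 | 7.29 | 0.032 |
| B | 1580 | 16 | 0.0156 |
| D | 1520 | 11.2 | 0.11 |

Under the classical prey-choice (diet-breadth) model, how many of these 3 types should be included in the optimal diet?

3

Profitabilities (E/h, kJ/min): H 155, D 136, B 98.8. Add prey in this order while the next type's profitability exceeds the intake rate on those already taken.
Rate on top 1: 29.32. D: 136 > 29.32 → include.
Rate on top 2: 82.49. B: 98.8 > 82.49 → include.
Optimal diet: H, D, B — 3 of 3 types.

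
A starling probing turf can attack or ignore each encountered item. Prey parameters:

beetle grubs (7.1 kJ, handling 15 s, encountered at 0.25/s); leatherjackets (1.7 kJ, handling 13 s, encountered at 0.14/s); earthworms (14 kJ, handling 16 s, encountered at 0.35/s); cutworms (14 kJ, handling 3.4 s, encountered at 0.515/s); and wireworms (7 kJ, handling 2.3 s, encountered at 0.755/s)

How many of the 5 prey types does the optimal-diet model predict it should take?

E/h in descending order: cutworms 4.12, wireworms 3.04, earthworms 0.875, beetle grubs 0.473, leatherjackets 0.131 kJ/s. The optimal diet is the largest prefix of this list for which every included type satisfies E_i/h_i > R on the types above it.
Rate on top 1: 2.621. wireworms: 3.04 > 2.621 → include.
Rate on top 2: 2.784. earthworms: 0.875 < 2.784 → exclude; stop.
Optimal diet: cutworms, wireworms — 2 of 5 types.

2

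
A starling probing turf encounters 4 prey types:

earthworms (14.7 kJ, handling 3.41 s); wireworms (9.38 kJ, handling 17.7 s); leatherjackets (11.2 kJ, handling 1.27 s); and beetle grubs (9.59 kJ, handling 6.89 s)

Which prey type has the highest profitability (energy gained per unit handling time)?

leatherjackets

Profitability E/h (kJ/s): earthworms = 14.7/3.41 = 4.31, wireworms = 9.38/17.7 = 0.53, leatherjackets = 11.2/1.27 = 8.82, beetle grubs = 9.59/6.89 = 1.39.
Ranked: leatherjackets > earthworms > beetle grubs > wireworms.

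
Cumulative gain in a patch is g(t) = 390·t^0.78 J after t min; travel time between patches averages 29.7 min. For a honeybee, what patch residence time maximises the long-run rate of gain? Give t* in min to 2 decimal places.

Maximise g(t)/(T+t): set derivative to zero → g'(t)(T+t) = g(t).
g'(t) = 0.78·390·t^-0.22. Setting 0.78·390·t^-0.22 = 390·t^0.78/(29.7+t) gives 0.78(29.7+t) = t, so 0.22·t = 0.78×29.7.
t* = 0.78×29.7/0.22 = 105.3 min.

105.30 min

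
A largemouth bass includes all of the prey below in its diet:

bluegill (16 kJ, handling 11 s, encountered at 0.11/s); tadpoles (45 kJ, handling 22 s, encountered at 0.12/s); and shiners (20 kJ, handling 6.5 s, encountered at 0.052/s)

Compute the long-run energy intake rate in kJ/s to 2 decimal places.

Energy encountered per unit search time: 0.11×16 + 0.12×45 + 0.052×20 = 8.2 kJ/s.
Handling time per unit search time: 0.11×11 + 0.12×22 + 0.052×6.5 = 4.188.
Rate = 8.2/(1 + 4.188) = 1.581 kJ/s.

1.58 kJ/s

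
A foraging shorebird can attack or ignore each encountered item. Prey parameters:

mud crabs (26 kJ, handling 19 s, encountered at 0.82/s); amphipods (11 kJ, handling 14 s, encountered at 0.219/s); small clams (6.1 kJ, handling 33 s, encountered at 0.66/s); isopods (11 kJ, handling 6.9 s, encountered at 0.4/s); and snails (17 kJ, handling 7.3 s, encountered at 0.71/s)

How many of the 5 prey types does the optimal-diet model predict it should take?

E/h in descending order: snails 2.33, isopods 1.59, mud crabs 1.37, amphipods 0.786, small clams 0.185 kJ/s. The optimal diet is the largest prefix of this list for which every included type satisfies E_i/h_i > R on the types above it.
Rate on top 1: 1.952. isopods: 1.59 < 1.952 → exclude; stop.
Optimal diet: snails — 1 of 5 types.

1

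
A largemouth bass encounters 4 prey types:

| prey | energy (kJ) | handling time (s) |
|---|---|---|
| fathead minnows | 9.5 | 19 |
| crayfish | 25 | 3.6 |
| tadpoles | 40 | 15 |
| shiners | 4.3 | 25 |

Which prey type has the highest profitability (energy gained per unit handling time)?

crayfish

Profitability E/h (kJ/s): fathead minnows = 9.5/19 = 0.5, crayfish = 25/3.6 = 6.94, tadpoles = 40/15 = 2.67, shiners = 4.3/25 = 0.172.
Ranked: crayfish > tadpoles > fathead minnows > shiners.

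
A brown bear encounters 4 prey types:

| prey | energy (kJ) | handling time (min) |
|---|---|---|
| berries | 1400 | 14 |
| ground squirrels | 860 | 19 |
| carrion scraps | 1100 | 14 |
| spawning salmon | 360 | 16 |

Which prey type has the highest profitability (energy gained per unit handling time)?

Profitability E/h (kJ/min): berries = 1400/14 = 100, ground squirrels = 860/19 = 45.3, carrion scraps = 1100/14 = 78.6, spawning salmon = 360/16 = 22.5.
Ranked: berries > carrion scraps > ground squirrels > spawning salmon.

berries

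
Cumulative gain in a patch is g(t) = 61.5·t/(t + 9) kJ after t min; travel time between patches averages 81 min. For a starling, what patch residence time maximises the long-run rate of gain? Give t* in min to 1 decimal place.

27.0 min

Optimal t* satisfies g'(t*) = g(t*)/(T + t*).
g'(t) = 61.5·9/(t + 9)². Setting 61.5·9/(t+9)² = 61.5t/[(t+9)(81+t)] gives 9(81+t) = t(t+9), so t² = 9×81 = 729.
t* = √729 = 27 min.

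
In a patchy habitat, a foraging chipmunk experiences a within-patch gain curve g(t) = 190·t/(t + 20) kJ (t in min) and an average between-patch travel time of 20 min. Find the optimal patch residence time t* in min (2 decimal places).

Maximise g(t)/(T+t): set derivative to zero → g'(t)(T+t) = g(t).
g'(t) = 190·20/(t + 20)². Setting 190·20/(t+20)² = 190t/[(t+20)(20+t)] gives 20(20+t) = t(t+20), so t² = 20×20 = 400.
t* = √400 = 20 min.

20.00 min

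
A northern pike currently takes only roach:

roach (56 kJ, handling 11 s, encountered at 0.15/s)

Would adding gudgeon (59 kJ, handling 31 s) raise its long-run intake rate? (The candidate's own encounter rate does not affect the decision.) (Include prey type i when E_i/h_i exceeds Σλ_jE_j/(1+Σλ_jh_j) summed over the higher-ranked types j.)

No

Intake rate on the current diet: R = (0.15×56) / (1 + 0.15×11) = 8.4/2.65 = 3.17 kJ/s.
Profitability of gudgeon: 59/31 = 1.903 kJ/s.
Since 1.903 < R, time spent handling gudgeon is better spent searching.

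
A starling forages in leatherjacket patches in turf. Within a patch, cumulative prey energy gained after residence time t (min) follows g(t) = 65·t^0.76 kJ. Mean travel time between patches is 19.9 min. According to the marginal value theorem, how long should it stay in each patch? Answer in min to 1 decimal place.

63.0 min

By the marginal value theorem, leave when the instantaneous gain rate g'(t) equals the habitat-wide average g(t)/(T + t).
g'(t) = 0.76·65·t^-0.24. Setting 0.76·65·t^-0.24 = 65·t^0.76/(19.9+t) gives 0.76(19.9+t) = t, so 0.24·t = 0.76×19.9.
t* = 0.76×19.9/0.24 = 63.02 min.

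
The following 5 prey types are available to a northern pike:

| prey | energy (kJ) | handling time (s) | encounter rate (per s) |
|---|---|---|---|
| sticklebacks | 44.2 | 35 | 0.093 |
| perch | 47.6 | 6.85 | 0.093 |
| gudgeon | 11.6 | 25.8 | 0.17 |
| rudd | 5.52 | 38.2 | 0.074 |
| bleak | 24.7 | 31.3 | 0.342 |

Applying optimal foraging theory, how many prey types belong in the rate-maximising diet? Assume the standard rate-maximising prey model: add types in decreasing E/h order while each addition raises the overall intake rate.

Rank by E/h (kJ/s): perch 6.95, sticklebacks 1.26, bleak 0.789, gudgeon 0.45, rudd 0.145. Include each in turn until the next type's E/h falls below the running intake rate.
Rate on top 1: 2.704. sticklebacks: 1.26 < 2.704 → exclude; stop.
Optimal diet: perch — 1 of 5 types.

1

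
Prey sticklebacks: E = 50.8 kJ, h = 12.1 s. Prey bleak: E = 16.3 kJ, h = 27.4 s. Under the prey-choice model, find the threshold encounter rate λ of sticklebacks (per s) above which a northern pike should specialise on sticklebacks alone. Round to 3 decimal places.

0.014 per s

The zero-one rule: include bleak iff E₂/h₂ > λE₁/(1+λh₁). Equality gives the switch point.
λE₁h₂ = E₂ + λE₂h₁ ⇒ λ = E₂/(E₁h₂ − E₂h₁) = 16.3/(1392 − 197.2) = 0.01364 per s.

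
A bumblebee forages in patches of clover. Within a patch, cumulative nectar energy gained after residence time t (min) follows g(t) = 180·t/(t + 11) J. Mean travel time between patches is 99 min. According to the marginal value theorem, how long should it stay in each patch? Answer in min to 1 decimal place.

33.0 min

Optimal t* satisfies g'(t*) = g(t*)/(T + t*).
g'(t) = 180·11/(t + 11)². Setting 180·11/(t+11)² = 180t/[(t+11)(99+t)] gives 11(99+t) = t(t+11), so t² = 11×99 = 1089.
t* = √1089 = 33 min.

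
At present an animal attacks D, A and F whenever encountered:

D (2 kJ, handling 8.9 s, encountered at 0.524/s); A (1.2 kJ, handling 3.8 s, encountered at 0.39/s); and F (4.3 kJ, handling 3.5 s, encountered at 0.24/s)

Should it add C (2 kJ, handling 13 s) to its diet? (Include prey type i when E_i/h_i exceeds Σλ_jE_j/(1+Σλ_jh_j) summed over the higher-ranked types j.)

No

On D, A and F alone, R = ΣλE/(1+Σλh) = 2.548/7.986 = 0.3191 kJ/s.
C: E/h = 2/13 = 0.1538 kJ/s.
0.1538 < 0.3191, so adding C would lower the average — exclude it.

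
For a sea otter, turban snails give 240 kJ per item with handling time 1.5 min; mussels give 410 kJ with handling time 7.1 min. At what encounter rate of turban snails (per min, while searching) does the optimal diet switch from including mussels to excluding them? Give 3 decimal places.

0.376 per min

At the threshold, the rate on turban snails alone equals the profitability of mussels: λ·240/(1 + λ·1.5) = 410/7.1 = 57.75.
Rearranging, λ(240 − 57.75×1.5) = 57.75, so λ = 57.75/153.4 = 0.3765 per min.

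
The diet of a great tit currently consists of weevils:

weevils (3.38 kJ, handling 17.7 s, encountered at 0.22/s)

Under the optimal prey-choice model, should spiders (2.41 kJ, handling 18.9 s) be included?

No

Intake rate on the current diet: R = (0.22×3.38) / (1 + 0.22×17.7) = 0.7436/4.894 = 0.1519 kJ/s.
Profitability of spiders: 2.41/18.9 = 0.1275 kJ/s.
Since 0.1275 < R, time spent handling spiders is better spent searching.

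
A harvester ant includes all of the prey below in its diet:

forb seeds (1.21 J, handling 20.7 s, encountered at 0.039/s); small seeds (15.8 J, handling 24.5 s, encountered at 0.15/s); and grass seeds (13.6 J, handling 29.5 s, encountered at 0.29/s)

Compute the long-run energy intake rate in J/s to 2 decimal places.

0.45 J/s

Energy encountered per unit search time: 0.039×1.21 + 0.15×15.8 + 0.29×13.6 = 6.361 J/s.
Handling time per unit search time: 0.039×20.7 + 0.15×24.5 + 0.29×29.5 = 13.04.
Rate = 6.361/(1 + 13.04) = 0.4532 J/s.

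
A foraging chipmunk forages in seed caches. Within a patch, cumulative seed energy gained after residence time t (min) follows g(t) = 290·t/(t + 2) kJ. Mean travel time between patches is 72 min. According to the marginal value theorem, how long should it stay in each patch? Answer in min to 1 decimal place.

Optimal t* satisfies g'(t*) = g(t*)/(T + t*).
g'(t) = 290·2/(t + 2)². Setting 290·2/(t+2)² = 290t/[(t+2)(72+t)] gives 2(72+t) = t(t+2), so t² = 2×72 = 144.
t* = √144 = 12 min.

12.0 min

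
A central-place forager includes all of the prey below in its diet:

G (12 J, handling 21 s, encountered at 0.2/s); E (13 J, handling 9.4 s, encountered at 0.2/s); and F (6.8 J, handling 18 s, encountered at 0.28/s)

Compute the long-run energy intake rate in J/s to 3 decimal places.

0.570 J/s

R = Σλ_iE_i / (1 + Σλ_ih_i)
Numerator: 0.2×12 + 0.2×13 + 0.28×6.8 = 6.904
Denominator: 1 + 0.2×21 + 0.2×9.4 + 0.28×18 = 12.12
R = 6.904/12.12 = 0.5696 J/s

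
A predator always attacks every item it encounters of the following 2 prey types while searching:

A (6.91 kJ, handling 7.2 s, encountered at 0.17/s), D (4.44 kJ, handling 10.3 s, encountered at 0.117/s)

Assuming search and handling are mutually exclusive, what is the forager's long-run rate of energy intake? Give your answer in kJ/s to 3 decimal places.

0.494 kJ/s

R = (0.17×6.91 + 0.117×4.44) / (1 + 0.17×7.2 + 0.117×10.3) = 1.694/3.429 = 0.4941 kJ/s.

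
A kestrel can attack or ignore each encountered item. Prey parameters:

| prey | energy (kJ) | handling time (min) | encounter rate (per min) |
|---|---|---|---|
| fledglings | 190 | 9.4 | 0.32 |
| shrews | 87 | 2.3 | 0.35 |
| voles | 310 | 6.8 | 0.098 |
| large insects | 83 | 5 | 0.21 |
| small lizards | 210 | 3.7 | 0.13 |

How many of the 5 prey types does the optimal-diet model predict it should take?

3

Profitabilities (E/h, kJ/min): small lizards 56.8, voles 45.6, shrews 37.8, fledglings 20.2, large insects 16.6. Add prey in this order while the next type's profitability exceeds the intake rate on those already taken.
Rate on top 1: 18.43. voles: 45.6 > 18.43 → include.
Rate on top 2: 26.86. shrews: 37.8 > 26.86 → include.
Rate on top 3: 29.85. fledglings: 20.2 < 29.85 → exclude; stop.
Optimal diet: small lizards, voles, shrews — 3 of 5 types.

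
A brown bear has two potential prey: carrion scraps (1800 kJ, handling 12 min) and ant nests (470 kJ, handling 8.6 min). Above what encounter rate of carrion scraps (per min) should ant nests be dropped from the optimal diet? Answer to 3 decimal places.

At the threshold, the rate on carrion scraps alone equals the profitability of ant nests: λ·1800/(1 + λ·12) = 470/8.6 = 54.65.
Rearranging, λ(1800 − 54.65×12) = 54.65, so λ = 54.65/1144 = 0.04776 per min.

0.048 per min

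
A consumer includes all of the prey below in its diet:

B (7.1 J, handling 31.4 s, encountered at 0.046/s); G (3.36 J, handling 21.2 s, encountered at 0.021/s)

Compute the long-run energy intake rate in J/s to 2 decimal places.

0.14 J/s

R = Σλ_iE_i / (1 + Σλ_ih_i)
Numerator: 0.046×7.1 + 0.021×3.36 = 0.3972
Denominator: 1 + 0.046×31.4 + 0.021×21.2 = 2.89
R = 0.3972/2.89 = 0.1374 J/s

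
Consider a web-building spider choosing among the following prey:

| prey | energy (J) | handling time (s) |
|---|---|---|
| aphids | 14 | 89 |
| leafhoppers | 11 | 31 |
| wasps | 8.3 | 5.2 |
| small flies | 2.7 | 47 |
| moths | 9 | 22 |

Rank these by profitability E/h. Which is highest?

In descending order of E/h:
wasps: 8.3/5.2 = 1.6 J/s
moths: 9/22 = 0.409 J/s
leafhoppers: 11/31 = 0.355 J/s
aphids: 14/89 = 0.157 J/s
small flies: 2.7/47 = 0.0574 J/s

wasps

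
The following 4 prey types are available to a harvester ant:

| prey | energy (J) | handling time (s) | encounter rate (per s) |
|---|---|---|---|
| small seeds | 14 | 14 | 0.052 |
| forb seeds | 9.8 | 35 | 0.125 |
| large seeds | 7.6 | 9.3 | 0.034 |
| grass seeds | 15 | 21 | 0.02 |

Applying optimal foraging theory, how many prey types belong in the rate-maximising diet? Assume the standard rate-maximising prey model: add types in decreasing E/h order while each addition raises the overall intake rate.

E/h in descending order: small seeds 1, large seeds 0.817, grass seeds 0.714, forb seeds 0.28 J/s. The optimal diet is the largest prefix of this list for which every included type satisfies E_i/h_i > R on the types above it.
Rate on top 1: 0.4213. large seeds: 0.817 > 0.4213 → include.
Rate on top 2: 0.4825. grass seeds: 0.714 > 0.4825 → include.
Rate on top 3: 0.522. forb seeds: 0.28 < 0.522 → exclude; stop.
Optimal diet: small seeds, large seeds, grass seeds — 3 of 4 types.

3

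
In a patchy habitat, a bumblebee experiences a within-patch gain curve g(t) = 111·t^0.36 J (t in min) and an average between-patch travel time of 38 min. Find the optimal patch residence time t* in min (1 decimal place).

21.4 min

By the marginal value theorem, leave when the instantaneous gain rate g'(t) equals the habitat-wide average g(t)/(T + t).
g'(t) = 0.36·111·t^-0.64. Setting 0.36·111·t^-0.64 = 111·t^0.36/(38+t) gives 0.36(38+t) = t, so 0.64·t = 0.36×38.
t* = 0.36×38/0.64 = 21.38 min.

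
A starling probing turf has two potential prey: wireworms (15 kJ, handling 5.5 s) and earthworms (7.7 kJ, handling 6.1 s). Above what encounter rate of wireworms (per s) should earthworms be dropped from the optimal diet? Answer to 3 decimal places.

At the threshold, the rate on wireworms alone equals the profitability of earthworms: λ·15/(1 + λ·5.5) = 7.7/6.1 = 1.262.
Rearranging, λ(15 − 1.262×5.5) = 1.262, so λ = 1.262/8.057 = 0.1567 per s.

0.157 per s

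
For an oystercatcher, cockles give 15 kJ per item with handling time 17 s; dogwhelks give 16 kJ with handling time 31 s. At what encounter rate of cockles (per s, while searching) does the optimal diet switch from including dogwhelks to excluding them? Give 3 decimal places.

At the threshold, the rate on cockles alone equals the profitability of dogwhelks: λ·15/(1 + λ·17) = 16/31 = 0.5161.
Rearranging, λ(15 − 0.5161×17) = 0.5161, so λ = 0.5161/6.226 = 0.0829 per s.

0.083 per s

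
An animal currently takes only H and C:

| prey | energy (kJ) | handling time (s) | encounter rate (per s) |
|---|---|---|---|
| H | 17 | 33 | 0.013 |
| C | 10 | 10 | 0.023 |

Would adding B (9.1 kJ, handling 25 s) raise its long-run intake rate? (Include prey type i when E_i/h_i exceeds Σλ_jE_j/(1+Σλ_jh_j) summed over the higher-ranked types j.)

On H and C alone, R = ΣλE/(1+Σλh) = 0.451/1.659 = 0.2719 kJ/s.
Profitability of B: 9.1/25 = 0.364 kJ/s.
Since 0.364 > R, including B increases the long-run rate.

Yes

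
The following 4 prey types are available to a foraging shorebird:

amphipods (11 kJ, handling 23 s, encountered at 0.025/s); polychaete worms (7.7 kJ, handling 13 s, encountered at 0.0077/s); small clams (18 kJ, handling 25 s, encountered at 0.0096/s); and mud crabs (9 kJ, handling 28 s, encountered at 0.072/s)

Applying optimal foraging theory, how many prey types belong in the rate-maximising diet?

E/h in descending order: small clams 0.72, polychaete worms 0.592, amphipods 0.478, mud crabs 0.321 kJ/s. The optimal diet is the largest prefix of this list for which every included type satisfies E_i/h_i > R on the types above it.
Rate on top 1: 0.1394. polychaete worms: 0.592 > 0.1394 → include.
Rate on top 2: 0.1732. amphipods: 0.478 > 0.1732 → include.
Rate on top 3: 0.2648. mud crabs: 0.321 > 0.2648 → include.
Optimal diet: small clams, polychaete worms, amphipods, mud crabs — 4 of 4 types.

4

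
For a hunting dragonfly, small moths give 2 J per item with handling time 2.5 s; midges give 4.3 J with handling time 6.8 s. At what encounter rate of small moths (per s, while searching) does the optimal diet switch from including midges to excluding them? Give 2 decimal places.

1.51 per s

Drop midges once their profitability E₂/h₂ falls below the rate achievable on small moths alone: E₂/h₂ = λE₁/(1 + λh₁).
Solve for λ: λE₁h₂ = E₂(1 + λh₁) → λ(E₁h₂ − E₂h₁) = E₂ → λ = E₂/(E₁h₂ − E₂h₁).
λ = 4.3/(2×6.8 − 4.3×2.5) = 4.3/2.85 = 1.509 per s.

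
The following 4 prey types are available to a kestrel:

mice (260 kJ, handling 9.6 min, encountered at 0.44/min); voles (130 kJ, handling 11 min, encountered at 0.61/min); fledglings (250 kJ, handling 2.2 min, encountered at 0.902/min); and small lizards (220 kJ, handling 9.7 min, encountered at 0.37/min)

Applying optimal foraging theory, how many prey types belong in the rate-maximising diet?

1

E/h in descending order: fledglings 114, mice 27.1, small lizards 22.7, voles 11.8 kJ/min. The optimal diet is the largest prefix of this list for which every included type satisfies E_i/h_i > R on the types above it.
Rate on top 1: 75.56. mice: 27.1 < 75.56 → exclude; stop.
Optimal diet: fledglings — 1 of 4 types.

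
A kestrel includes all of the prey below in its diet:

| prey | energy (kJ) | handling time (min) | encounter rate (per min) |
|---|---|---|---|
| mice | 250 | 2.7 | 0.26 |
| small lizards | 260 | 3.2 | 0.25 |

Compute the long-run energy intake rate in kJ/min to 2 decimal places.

R = Σλ_iE_i / (1 + Σλ_ih_i)
Numerator: 0.26×250 + 0.25×260 = 130
Denominator: 1 + 0.26×2.7 + 0.25×3.2 = 2.502
R = 130/2.502 = 51.96 kJ/min

51.96 kJ/min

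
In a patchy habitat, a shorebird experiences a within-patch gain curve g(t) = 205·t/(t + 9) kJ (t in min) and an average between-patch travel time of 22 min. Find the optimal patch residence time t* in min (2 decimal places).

Maximise g(t)/(T+t): set derivative to zero → g'(t)(T+t) = g(t).
g'(t) = 205·9/(t + 9)². Setting 205·9/(t+9)² = 205t/[(t+9)(22+t)] gives 9(22+t) = t(t+9), so t² = 9×22 = 198.
t* = √198 = 14.07 min.

14.07 min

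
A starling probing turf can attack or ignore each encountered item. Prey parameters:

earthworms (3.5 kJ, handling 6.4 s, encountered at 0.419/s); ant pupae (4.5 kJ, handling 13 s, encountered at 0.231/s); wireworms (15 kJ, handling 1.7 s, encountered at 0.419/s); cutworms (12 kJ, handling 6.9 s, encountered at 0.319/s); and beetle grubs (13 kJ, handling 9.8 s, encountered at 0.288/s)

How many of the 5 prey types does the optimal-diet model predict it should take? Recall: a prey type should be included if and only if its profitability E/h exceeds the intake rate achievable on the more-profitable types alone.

1

Profitabilities (E/h, kJ/s): wireworms 8.82, cutworms 1.74, beetle grubs 1.33, earthworms 0.547, ant pupae 0.346. Add prey in this order while the next type's profitability exceeds the intake rate on those already taken.
Rate on top 1: 3.671. cutworms: 1.74 < 3.671 → exclude; stop.
Optimal diet: wireworms — 1 of 5 types.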